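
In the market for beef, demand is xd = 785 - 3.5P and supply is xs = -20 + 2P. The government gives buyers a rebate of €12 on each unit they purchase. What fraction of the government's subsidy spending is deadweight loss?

Pre-subsidy: 785 - 3.5P = -20 + 2P gives P* = 1610/11, x* = 3000/11.
With the rebate, buyers effectively pay Pb = Ps − 12, where Ps is the price sellers receive.
Demand in terms of Ps becomes xd = 785 − 3.5(Ps − 12) = 827 - 3.5Ps. Setting this equal to supply: 827 - 3.5Ps = -20 + 2Ps, so Ps = 154.
Buyers pay Pb = 154 − 12 = 142; x' = -20 + 2·154 = 288.
ΔCS = ½(3000/11 + 288)(1610/11 − 142) = 148032/121; ΔPS = ½(3000/11 + 288)(154 − 1610/11) = 259056/121.
Government spending = 12 × 288 = 3456.
DWL = ½ × 12 × (288 − 3000/11) = 1008/11; fraction = (1008/11) / 3456 = 7/264.

DWL / government spending = 7/264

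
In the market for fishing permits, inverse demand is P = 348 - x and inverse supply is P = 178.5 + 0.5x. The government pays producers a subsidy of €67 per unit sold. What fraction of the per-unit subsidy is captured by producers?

Pre-subsidy: 348 - x = 178.5 + 0.5x gives x* = 113 and P* = 235.
With the subsidy, sellers receive Ps = Pb + 67 for each unit, where Pb is the price buyers pay.
On the curves, Pb = 348 - x and Ps = 178.5 + 0.5x; the wedge Ps − Pb = 67 gives 178.5 + 0.5x − (348 - x) = 67, so x' = 473/3.
Then Pb = 348 − 1·(473/3) = 571/3 and Ps = 178.5 + 0.5·(473/3) = 772/3.
Buyers' price falls by P* − Pb = 235 − 571/3 = 134/3; sellers' price rises by Ps − P* = 772/3 − 235 = 67/3.
So producers capture (67/3)/67 = 1/3 of each unit of subsidy.

Producer share = 1/3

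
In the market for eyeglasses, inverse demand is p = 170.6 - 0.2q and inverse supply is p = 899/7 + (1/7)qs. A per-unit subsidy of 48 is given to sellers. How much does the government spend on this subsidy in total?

Government cost = 12624

Pre-subsidy: 170.6 - 0.2q = 899/7 + (1/7)q gives q* = 123 and p* = 146.
With the subsidy, sellers receive ps = pb + 48 for each unit, where pb is the price buyers pay.
On the curves, pb = 170.6 - 0.2q and ps = 899/7 + (1/7)q; the wedge ps − pb = 48 gives 899/7 + (1/7)q − (170.6 - 0.2q) = 48, so q' = 263.
Then pb = 170.6 − 0.2·263 = 118 and ps = 899/7 + (1/7)·263 = 166.
Government outlay = subsidy × quantity = 48 × 263 = 12624.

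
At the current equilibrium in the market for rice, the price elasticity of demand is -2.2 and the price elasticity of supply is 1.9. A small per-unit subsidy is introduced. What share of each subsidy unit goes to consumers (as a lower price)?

Consumer share = 19/41

For a small subsidy around the equilibrium, the benefit split depends on the relative slopes, which at a point are proportional to the elasticities.
Buyer share = εs/(εs + |εd|) = 1.9/(1.9 + 2.2) = 19/41; seller share = |εd|/(εs + |εd|) = 22/41.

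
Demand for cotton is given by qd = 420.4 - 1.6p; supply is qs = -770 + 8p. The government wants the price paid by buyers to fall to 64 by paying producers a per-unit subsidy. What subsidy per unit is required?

Required subsidy s = 72 per unit

At a buyer price of 64, quantity demanded is 420.4 − 1.6·64 = 318.
Sellers supply 318 only when they receive ps with -770 + 8·ps = 318, i.e. ps = 136.
s = ps − pb = 136 − 64 = 72.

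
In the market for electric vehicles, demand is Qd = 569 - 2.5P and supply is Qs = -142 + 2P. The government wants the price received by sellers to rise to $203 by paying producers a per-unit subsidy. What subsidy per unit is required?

At a seller price of 203, quantity supplied is -142 + 2·203 = 264.
Buyers absorb 264 only when they pay Pb with 569 − 2.5·Pb = 264, i.e. Pb = 122.
s = Ps − Pb = 203 − 122 = 81.

Required subsidy s = $81 per unit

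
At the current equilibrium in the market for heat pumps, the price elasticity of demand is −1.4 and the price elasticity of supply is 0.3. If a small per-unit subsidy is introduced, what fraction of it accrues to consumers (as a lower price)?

For a small subsidy around the equilibrium, the benefit split depends on the relative slopes, which at a point are proportional to the elasticities.
Buyer share = εs/(εs + |εd|) = 0.3/(0.3 + 1.4) = 3/17; seller share = |εd|/(εs + |εd|) = 14/17.

Consumer share = 3/17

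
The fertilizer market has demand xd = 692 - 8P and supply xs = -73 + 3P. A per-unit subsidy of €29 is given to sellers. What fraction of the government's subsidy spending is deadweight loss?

DWL / government spending = 87/547

Pre-subsidy: 692 - 8P = -73 + 3P gives P* = 765/11, x* = 1492/11.
With the subsidy, sellers receive Ps = Pb + 29 for each unit, where Pb is the price buyers pay.
Supply in terms of Pb becomes xs = -73 + 3(Pb + 29) = 14 + 3Pb. Setting this equal to demand: 692 - 8Pb = 14 + 3Pb, so Pb = 678/11.
Sellers receive Ps = 678/11 + 29 = 997/11; x' = 692 − 8·(678/11) = 2188/11.
ΔCS = ½(1492/11 + 2188/11)(765/11 − 678/11) = 160080/121; ΔPS = ½(1492/11 + 2188/11)(997/11 − 765/11) = 426880/121.
Government spending = 29 × 2188/11 = 63452/11.
DWL = ½ × 29 × (2188/11 − 1492/11) = 10092/11; fraction = (10092/11) / (63452/11) = 87/547.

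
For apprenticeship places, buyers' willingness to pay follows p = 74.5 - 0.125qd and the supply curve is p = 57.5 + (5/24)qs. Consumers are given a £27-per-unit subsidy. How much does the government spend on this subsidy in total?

Government cost = £3564

Pre-subsidy: 74.5 - 0.125q = 57.5 + (5/24)q gives q* = 51 and p* = 68.125.
With the rebate, buyers effectively pay pb = ps − 27, where ps is the price sellers receive.
On the curves, pb = 74.5 - 0.125q and ps = 57.5 + (5/24)q; the wedge ps − pb = 27 gives 57.5 + (5/24)q − (74.5 - 0.125q) = 27, so q' = 132.
Then pb = 74.5 − 0.125·132 = 58 and ps = 57.5 + (5/24)·132 = 85.
Government outlay = subsidy × quantity = 27 × 132 = 3564.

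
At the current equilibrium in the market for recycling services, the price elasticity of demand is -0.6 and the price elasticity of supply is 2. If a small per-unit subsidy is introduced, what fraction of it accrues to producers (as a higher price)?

For a small subsidy around the equilibrium, the benefit split depends on the relative slopes, which at a point are proportional to the elasticities.
Buyer share = εs/(εs + |εd|) = 2/(2 + 0.6) = 10/13; seller share = |εd|/(εs + |εd|) = 3/13.
So producers capture 3/13 of the subsidy.

Producer share = 3/13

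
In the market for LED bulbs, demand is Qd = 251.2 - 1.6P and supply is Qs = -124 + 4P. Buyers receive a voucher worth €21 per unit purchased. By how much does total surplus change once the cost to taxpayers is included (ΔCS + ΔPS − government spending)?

Net change in total surplus = -€252

Pre-subsidy: 251.2 - 1.6P = -124 + 4P gives P* = 67, Q* = 144.
With the rebate, buyers effectively pay Pb = Ps − 21, where Ps is the price sellers receive.
Demand in terms of Ps becomes Qd = 251.2 − 1.6(Ps − 21) = 284.8 - 1.6Ps. Setting this equal to supply: 284.8 - 1.6Ps = -124 + 4Ps, so Ps = 73.
Buyers pay Pb = 73 − 21 = 52; Q' = -124 + 4·73 = 168.
ΔCS = ½(144 + 168)(67 − 52) = 2340; ΔPS = ½(144 + 168)(73 − 67) = 936.
Government spending = 21 × 168 = 3528.
Net change = 2340 + 936 − 3528 = -252. The loss equals the DWL triangle ½·21·24.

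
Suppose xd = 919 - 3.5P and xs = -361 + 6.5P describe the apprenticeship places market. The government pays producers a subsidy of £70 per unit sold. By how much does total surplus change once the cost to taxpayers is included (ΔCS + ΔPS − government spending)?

Pre-subsidy: 919 - 3.5P = -361 + 6.5P gives P* = 128, x* = 471.
With the subsidy, sellers receive Ps = Pb + 70 for each unit, where Pb is the price buyers pay.
Supply in terms of Pb becomes xs = -361 + 6.5(Pb + 70) = 94 + 6.5Pb. Setting this equal to demand: 919 - 3.5Pb = 94 + 6.5Pb, so Pb = 82.5.
Sellers receive Ps = 82.5 + 70 = 152.5; x' = 919 − 3.5·82.5 = 630.25.
ΔCS = ½(471 + 630.25)(128 − 82.5) = 25053.4375; ΔPS = ½(471 + 630.25)(152.5 − 128) = 13490.3125.
Government spending = 70 × 630.25 = 44117.5.
Net change = 25053.4375 + 13490.3125 − 44117.5 = -5573.75. The loss equals the DWL triangle ½·70·159.25.

Net change in total surplus = -£5573.75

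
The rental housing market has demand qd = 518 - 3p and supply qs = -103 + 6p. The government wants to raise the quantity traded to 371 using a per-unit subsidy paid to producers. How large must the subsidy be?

Required subsidy s = 30 per unit

At q = 371, invert demand for the buyer price: pb = (518 − 371)/3 = 49; invert supply for the seller price: ps = (371 − (-103))/6 = 79.
The subsidy must fill the gap: s = ps − pb = 79 − 49 = 30.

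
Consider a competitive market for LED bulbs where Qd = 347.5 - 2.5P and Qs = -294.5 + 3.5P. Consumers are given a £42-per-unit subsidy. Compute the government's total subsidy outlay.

Pre-subsidy: 347.5 - 2.5P = -294.5 + 3.5P gives P* = 107, Q* = 80.
With the rebate, buyers effectively pay Pb = Ps − 42, where Ps is the price sellers receive.
Demand in terms of Ps becomes Qd = 347.5 − 2.5(Ps − 42) = 452.5 - 2.5Ps. Setting this equal to supply: 452.5 - 2.5Ps = -294.5 + 3.5Ps, so Ps = 124.5.
Buyers pay Pb = 124.5 − 42 = 82.5; Q' = -294.5 + 3.5·124.5 = 141.25.
Government outlay = subsidy × quantity = 42 × 141.25 = 5932.5.

Government cost = £5932.5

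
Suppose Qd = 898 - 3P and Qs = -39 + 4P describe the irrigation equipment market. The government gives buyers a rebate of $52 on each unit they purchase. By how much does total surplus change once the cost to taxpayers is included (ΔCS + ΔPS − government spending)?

Net change in total surplus = -16224/7

Pre-subsidy: 898 - 3P = -39 + 4P gives P* = 937/7, Q* = 3475/7.
With the rebate, buyers effectively pay Pb = Ps − 52, where Ps is the price sellers receive.
Demand in terms of Ps becomes Qd = 898 − 3(Ps − 52) = 1054 - 3Ps. Setting this equal to supply: 1054 - 3Ps = -39 + 4Ps, so Ps = 1093/7.
Buyers pay Pb = 1093/7 − 52 = 729/7; Q' = -39 + 4·(1093/7) = 4099/7.
ΔCS = ½(3475/7 + 4099/7)(937/7 − 729/7) = 112528/7; ΔPS = ½(3475/7 + 4099/7)(1093/7 − 937/7) = 84396/7.
Government spending = 52 × 4099/7 = 213148/7.
Net change = 112528/7 + 84396/7 − 213148/7 = -16224/7. The loss equals the DWL triangle ½·52·624/7.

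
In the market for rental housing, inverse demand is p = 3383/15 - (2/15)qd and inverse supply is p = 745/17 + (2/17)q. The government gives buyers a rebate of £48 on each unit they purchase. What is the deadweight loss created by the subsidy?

Pre-subsidy: 3383/15 - (2/15)q = 745/17 + (2/17)q gives q* = 724 and p* = 129.
With the rebate, buyers effectively pay pb = ps − 48, where ps is the price sellers receive.
On the curves, pb = 3383/15 - (2/15)q and ps = 745/17 + (2/17)q; the wedge ps − pb = 48 gives 745/17 + (2/17)q − (3383/15 - (2/15)q) = 48, so q' = 915.25.
Then pb = 3383/15 − (2/15)·915.25 = 103.5 and ps = 745/17 + (2/17)·915.25 = 151.5.
The subsidy expands output by 915.25 − 724 = 191.25 past the efficient level; on those units the gap between marginal cost and willingness to pay runs from 0 up to 48.
DWL = ½ × 48 × 191.25 = 4590.

Deadweight loss = £4590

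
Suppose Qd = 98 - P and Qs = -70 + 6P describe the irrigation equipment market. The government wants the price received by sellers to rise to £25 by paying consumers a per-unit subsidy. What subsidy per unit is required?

At a seller price of 25, quantity supplied is -70 + 6·25 = 80.
Buyers absorb 80 only when they pay Pb with 98 − 1·Pb = 80, i.e. Pb = 18.
s = Ps − Pb = 25 − 18 = 7.

Required subsidy s = £7 per unit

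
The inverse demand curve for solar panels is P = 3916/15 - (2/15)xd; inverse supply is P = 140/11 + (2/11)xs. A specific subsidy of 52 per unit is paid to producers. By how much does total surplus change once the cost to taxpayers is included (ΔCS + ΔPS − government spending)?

Net change in total surplus = -4290

Pre-subsidy: 3916/15 - (2/15)x = 140/11 + (2/11)x gives x* = 788 and P* = 156.
With the subsidy, sellers receive Ps = Pb + 52 for each unit, where Pb is the price buyers pay.
On the curves, Pb = 3916/15 - (2/15)x and Ps = 140/11 + (2/11)x; the wedge Ps − Pb = 52 gives 140/11 + (2/11)x − (3916/15 - (2/15)x) = 52, so x' = 953.
Then Pb = 3916/15 − (2/15)·953 = 134 and Ps = 140/11 + (2/11)·953 = 186.
ΔCS = ½(788 + 953)(156 − 134) = 19151; ΔPS = ½(788 + 953)(186 − 156) = 26115.
Government spending = 52 × 953 = 49556.
Net change = 19151 + 26115 − 49556 = -4290. The loss equals the DWL triangle ½·52·165.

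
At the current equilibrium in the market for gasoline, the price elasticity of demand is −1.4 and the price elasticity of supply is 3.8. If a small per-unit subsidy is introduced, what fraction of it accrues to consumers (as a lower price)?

Consumer share = 19/26

For a small subsidy around the equilibrium, the benefit split depends on the relative slopes, which at a point are proportional to the elasticities.
Buyer share = εs/(εs + |εd|) = 3.8/(3.8 + 1.4) = 19/26; seller share = |εd|/(εs + |εd|) = 7/26.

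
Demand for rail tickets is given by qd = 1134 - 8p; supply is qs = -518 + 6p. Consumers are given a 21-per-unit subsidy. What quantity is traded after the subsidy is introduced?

q' = 262

Pre-subsidy: 1134 - 8p = -518 + 6p gives p* = 118, q* = 190.
With the rebate, buyers effectively pay pb = ps − 21, where ps is the price sellers receive.
Demand in terms of ps becomes qd = 1134 − 8(ps − 21) = 1302 - 8ps. Setting this equal to supply: 1302 - 8ps = -518 + 6ps, so ps = 130.
Buyers pay pb = 130 − 21 = 109; q' = -518 + 6·130 = 262.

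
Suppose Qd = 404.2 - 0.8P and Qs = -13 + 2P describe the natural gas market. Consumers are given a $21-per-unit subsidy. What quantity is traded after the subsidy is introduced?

Pre-subsidy: 404.2 - 0.8P = -13 + 2P gives P* = 149, Q* = 285.
With the rebate, buyers effectively pay Pb = Ps − 21, where Ps is the price sellers receive.
Demand in terms of Ps becomes Qd = 404.2 − 0.8(Ps − 21) = 421 - 0.8Ps. Setting this equal to supply: 421 - 0.8Ps = -13 + 2Ps, so Ps = 155.
Buyers pay Pb = 155 − 21 = 134; Q' = -13 + 2·155 = 297.

Q' = 297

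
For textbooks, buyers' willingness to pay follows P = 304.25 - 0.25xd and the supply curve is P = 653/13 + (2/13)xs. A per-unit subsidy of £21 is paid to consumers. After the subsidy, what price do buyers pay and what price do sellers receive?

Buyers pay £134; sellers receive £155

Pre-subsidy: 304.25 - 0.25x = 653/13 + (2/13)x gives x* = 629 and P* = 147.
With the rebate, buyers effectively pay Pb = Ps − 21, where Ps is the price sellers receive.
On the curves, Pb = 304.25 - 0.25x and Ps = 653/13 + (2/13)x; the wedge Ps − Pb = 21 gives 653/13 + (2/13)x − (304.25 - 0.25x) = 21, so x' = 681.
Then Pb = 304.25 − 0.25·681 = 134 and Ps = 653/13 + (2/13)·681 = 155.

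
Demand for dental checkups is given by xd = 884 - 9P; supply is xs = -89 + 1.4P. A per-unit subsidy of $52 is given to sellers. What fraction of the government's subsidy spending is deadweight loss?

Pre-subsidy: 884 - 9P = -89 + 1.4P gives P* = 4865/52, x* = 2183/52.
With the subsidy, sellers receive Ps = Pb + 52 for each unit, where Pb is the price buyers pay.
Supply in terms of Pb becomes xs = -89 + 1.4(Pb + 52) = -16.2 + 1.4Pb. Setting this equal to demand: 884 - 9Pb = -16.2 + 1.4Pb, so Pb = 4501/52.
Sellers receive Ps = 4501/52 + 52 = 7205/52; x' = 884 − 9·(4501/52) = 5459/52.
ΔCS = ½(2183/52 + 5459/52)(4865/52 − 4501/52) = 26747/52; ΔPS = ½(2183/52 + 5459/52)(7205/52 − 4865/52) = 171945/52.
Government spending = 52 × 5459/52 = 5459.
DWL = ½ × 52 × (5459/52 − 2183/52) = 1638; fraction = 1638 / 5459 = 1638/5459.

DWL / government spending = 1638/5459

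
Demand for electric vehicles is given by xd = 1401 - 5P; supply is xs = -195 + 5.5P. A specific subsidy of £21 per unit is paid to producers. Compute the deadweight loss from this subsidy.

Pre-subsidy: 1401 - 5P = -195 + 5.5P gives P* = 152, x* = 641.
With the subsidy, sellers receive Ps = Pb + 21 for each unit, where Pb is the price buyers pay.
Supply in terms of Pb becomes xs = -195 + 5.5(Pb + 21) = -79.5 + 5.5Pb. Setting this equal to demand: 1401 - 5Pb = -79.5 + 5.5Pb, so Pb = 141.
Sellers receive Ps = 141 + 21 = 162; x' = 1401 − 5·141 = 696.
The subsidy expands output by 696 − 641 = 55 past the efficient level; on those units the gap between marginal cost and willingness to pay runs from 0 up to 21.
DWL = ½ × 21 × 55 = 577.5.

Deadweight loss = £577.5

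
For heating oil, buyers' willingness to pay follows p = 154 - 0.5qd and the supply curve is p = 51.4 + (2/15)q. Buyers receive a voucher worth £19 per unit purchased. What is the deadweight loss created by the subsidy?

Deadweight loss = £285

Pre-subsidy: 154 - 0.5q = 51.4 + (2/15)q gives q* = 162 and p* = 73.
With the rebate, buyers effectively pay pb = ps − 19, where ps is the price sellers receive.
On the curves, pb = 154 - 0.5q and ps = 51.4 + (2/15)q; the wedge ps − pb = 19 gives 51.4 + (2/15)q − (154 - 0.5q) = 19, so q' = 192.
Then pb = 154 − 0.5·192 = 58 and ps = 51.4 + (2/15)·192 = 77.
The subsidy expands output by 192 − 162 = 30 past the efficient level; on those units the gap between marginal cost and willingness to pay runs from 0 up to 19.
DWL = ½ × 19 × 30 = 285.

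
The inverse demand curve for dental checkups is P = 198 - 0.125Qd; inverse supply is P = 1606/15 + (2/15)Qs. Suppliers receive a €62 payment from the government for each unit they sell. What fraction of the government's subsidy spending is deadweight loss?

Pre-subsidy: 198 - 0.125Q = 1606/15 + (2/15)Q gives Q* = 352 and P* = 154.
With the subsidy, sellers receive Ps = Pb + 62 for each unit, where Pb is the price buyers pay.
On the curves, Pb = 198 - 0.125Q and Ps = 1606/15 + (2/15)Q; the wedge Ps − Pb = 62 gives 1606/15 + (2/15)Q − (198 - 0.125Q) = 62, so Q' = 592.
Then Pb = 198 − 0.125·592 = 124 and Ps = 1606/15 + (2/15)·592 = 186.
ΔCS = ½(352 + 592)(154 − 124) = 14160; ΔPS = ½(352 + 592)(186 − 154) = 15104.
Government spending = 62 × 592 = 36704.
DWL = ½ × 62 × (592 − 352) = 7440; fraction = 7440 / 36704 = 15/74.

DWL / government spending = 15/74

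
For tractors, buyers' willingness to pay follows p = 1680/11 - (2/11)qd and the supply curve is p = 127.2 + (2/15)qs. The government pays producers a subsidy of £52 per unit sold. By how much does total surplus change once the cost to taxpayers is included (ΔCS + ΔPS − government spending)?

Net change in total surplus = -£4290

Pre-subsidy: 1680/11 - (2/11)q = 127.2 + (2/15)q gives q* = 81 and p* = 138.
With the subsidy, sellers receive ps = pb + 52 for each unit, where pb is the price buyers pay.
On the curves, pb = 1680/11 - (2/11)q and ps = 127.2 + (2/15)q; the wedge ps − pb = 52 gives 127.2 + (2/15)q − (1680/11 - (2/11)q) = 52, so q' = 246.
Then pb = 1680/11 − (2/11)·246 = 108 and ps = 127.2 + (2/15)·246 = 160.
ΔCS = ½(81 + 246)(138 − 108) = 4905; ΔPS = ½(81 + 246)(160 − 138) = 3597.
Government spending = 52 × 246 = 12792.
Net change = 4905 + 3597 − 12792 = -4290. The loss equals the DWL triangle ½·52·165.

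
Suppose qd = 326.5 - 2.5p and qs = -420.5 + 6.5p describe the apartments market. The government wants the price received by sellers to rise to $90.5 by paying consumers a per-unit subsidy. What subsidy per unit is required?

At a seller price of 90.5, quantity supplied is -420.5 + 6.5·90.5 = 167.75.
Buyers absorb 167.75 only when they pay pb with 326.5 − 2.5·pb = 167.75, i.e. pb = 63.5.
s = ps − pb = 90.5 − 63.5 = 27.

Required subsidy s = $27 per unit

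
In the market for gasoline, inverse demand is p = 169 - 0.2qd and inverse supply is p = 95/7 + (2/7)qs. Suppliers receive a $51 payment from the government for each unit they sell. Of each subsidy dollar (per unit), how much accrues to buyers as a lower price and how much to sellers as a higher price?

Pre-subsidy: 169 - 0.2q = 95/7 + (2/7)q gives q* = 320 and p* = 105.
With the subsidy, sellers receive ps = pb + 51 for each unit, where pb is the price buyers pay.
On the curves, pb = 169 - 0.2q and ps = 95/7 + (2/7)q; the wedge ps − pb = 51 gives 95/7 + (2/7)q − (169 - 0.2q) = 51, so q' = 425.
Then pb = 169 − 0.2·425 = 84 and ps = 95/7 + (2/7)·425 = 135.
Buyers' price falls by p* − pb = 105 − 84 = 21; sellers' price rises by ps − p* = 135 − 105 = 30.

Buyers gain $21 per unit; sellers gain $30 per unit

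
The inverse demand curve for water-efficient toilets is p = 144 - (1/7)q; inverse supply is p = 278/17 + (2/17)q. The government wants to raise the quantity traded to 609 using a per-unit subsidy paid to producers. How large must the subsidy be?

Required subsidy s = 31 per unit

At q = 609, from the demand curve buyers pay pb = 144 − (1/7)·609 = 57; from the supply curve sellers need ps = 278/17 + (2/17)·609 = 88.
The subsidy must fill the gap: s = ps − pb = 88 − 57 = 31.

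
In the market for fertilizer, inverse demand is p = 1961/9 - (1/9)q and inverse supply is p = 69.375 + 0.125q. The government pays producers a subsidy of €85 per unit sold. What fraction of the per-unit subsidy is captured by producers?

Producer share = 9/17

Pre-subsidy: 1961/9 - (1/9)q = 69.375 + 0.125q gives q* = 629 and p* = 148.
With the subsidy, sellers receive ps = pb + 85 for each unit, where pb is the price buyers pay.
On the curves, pb = 1961/9 - (1/9)q and ps = 69.375 + 0.125q; the wedge ps − pb = 85 gives 69.375 + 0.125q − (1961/9 - (1/9)q) = 85, so q' = 989.
Then pb = 1961/9 − (1/9)·989 = 108 and ps = 69.375 + 0.125·989 = 193.
Buyers' price falls by p* − pb = 148 − 108 = 40; sellers' price rises by ps − p* = 193 − 148 = 45.
So producers capture 45/85 = 9/17 of each unit of subsidy.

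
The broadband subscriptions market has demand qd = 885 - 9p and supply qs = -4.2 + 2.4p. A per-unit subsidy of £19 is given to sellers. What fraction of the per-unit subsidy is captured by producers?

Pre-subsidy: 885 - 9p = -4.2 + 2.4p gives p* = 78, q* = 183.
With the subsidy, sellers receive ps = pb + 19 for each unit, where pb is the price buyers pay.
Supply in terms of pb becomes qs = -4.2 + 2.4(pb + 19) = 41.4 + 2.4pb. Setting this equal to demand: 885 - 9pb = 41.4 + 2.4pb, so pb = 74.
Sellers receive ps = 74 + 19 = 93; q' = 885 − 9·74 = 219.
Buyers' price falls by p* − pb = 78 − 74 = 4; sellers' price rises by ps − p* = 93 − 78 = 15.
So producers capture 15/19 = 15/19 of each unit of subsidy.

Producer share = 15/19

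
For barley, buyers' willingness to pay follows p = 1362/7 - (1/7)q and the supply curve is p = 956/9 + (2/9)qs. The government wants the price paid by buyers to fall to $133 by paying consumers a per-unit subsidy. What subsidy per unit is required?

Required subsidy s = $69 per unit

At a buyer price of 133, quantity demanded is 1362 − 7·133 = 431.
Sellers supply 431 only when they receive ps = 956/9 + (2/9)·431 = 202.
s = ps − pb = 202 − 133 = 69.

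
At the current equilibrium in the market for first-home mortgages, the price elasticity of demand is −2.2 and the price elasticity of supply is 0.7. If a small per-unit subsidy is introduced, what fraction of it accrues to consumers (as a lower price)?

For a small subsidy around the equilibrium, the benefit split depends on the relative slopes, which at a point are proportional to the elasticities.
Buyer share = εs/(εs + |εd|) = 0.7/(0.7 + 2.2) = 7/29; seller share = |εd|/(εs + |εd|) = 22/29.

Consumer share = 7/29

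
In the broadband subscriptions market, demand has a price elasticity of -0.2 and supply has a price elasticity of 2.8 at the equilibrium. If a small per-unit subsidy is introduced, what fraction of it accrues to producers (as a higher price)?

For a small subsidy around the equilibrium, the benefit split depends on the relative slopes, which at a point are proportional to the elasticities.
Buyer share = εs/(εs + |εd|) = 2.8/(2.8 + 0.2) = 14/15; seller share = |εd|/(εs + |εd|) = 1/15.
So producers capture 1/15 of the subsidy.

Producer share = 1/15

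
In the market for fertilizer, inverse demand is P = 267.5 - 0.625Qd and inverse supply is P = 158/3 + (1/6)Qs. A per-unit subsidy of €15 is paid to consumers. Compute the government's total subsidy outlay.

Pre-subsidy: 267.5 - 0.625Q = 158/3 + (1/6)Q gives Q* = 5156/19 and P* = 1860/19.
With the rebate, buyers effectively pay Pb = Ps − 15, where Ps is the price sellers receive.
On the curves, Pb = 267.5 - 0.625Q and Ps = 158/3 + (1/6)Q; the wedge Ps − Pb = 15 gives 158/3 + (1/6)Q − (267.5 - 0.625Q) = 15, so Q' = 5516/19.
Then Pb = 267.5 − 0.625·(5516/19) = 1635/19 and Ps = 158/3 + (1/6)·(5516/19) = 1920/19.
Government outlay = subsidy × quantity = 15 × 5516/19 = 82740/19.

Government cost = 82740/19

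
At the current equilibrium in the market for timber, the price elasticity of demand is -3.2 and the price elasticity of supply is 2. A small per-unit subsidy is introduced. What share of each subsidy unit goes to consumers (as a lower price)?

Consumer share = 5/13

For a small subsidy around the equilibrium, the benefit split depends on the relative slopes, which at a point are proportional to the elasticities.
Buyer share = εs/(εs + |εd|) = 2/(2 + 3.2) = 5/13; seller share = |εd|/(εs + |εd|) = 8/13.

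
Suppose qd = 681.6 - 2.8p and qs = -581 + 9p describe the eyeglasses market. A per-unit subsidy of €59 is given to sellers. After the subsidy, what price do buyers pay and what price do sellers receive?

Buyers pay €62; sellers receive €121

Pre-subsidy: 681.6 - 2.8p = -581 + 9p gives p* = 107, q* = 382.
With the subsidy, sellers receive ps = pb + 59 for each unit, where pb is the price buyers pay.
Supply in terms of pb becomes qs = -581 + 9(pb + 59) = -50 + 9pb. Setting this equal to demand: 681.6 - 2.8pb = -50 + 9pb, so pb = 62.
Sellers receive ps = 62 + 59 = 121; q' = 681.6 − 2.8·62 = 508.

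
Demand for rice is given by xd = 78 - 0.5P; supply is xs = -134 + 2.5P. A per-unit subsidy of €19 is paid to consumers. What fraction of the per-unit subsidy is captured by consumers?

Consumer share = 5/6

Pre-subsidy: 78 - 0.5P = -134 + 2.5P gives P* = 212/3, x* = 128/3.
With the rebate, buyers effectively pay Pb = Ps − 19, where Ps is the price sellers receive.
Demand in terms of Ps becomes xd = 78 − 0.5(Ps − 19) = 87.5 - 0.5Ps. Setting this equal to supply: 87.5 - 0.5Ps = -134 + 2.5Ps, so Ps = 443/6.
Buyers pay Pb = 443/6 − 19 = 329/6; x' = -134 + 2.5·(443/6) = 607/12.
Buyers' price falls by P* − Pb = 212/3 − 329/6 = 95/6; sellers' price rises by Ps − P* = 443/6 − 212/3 = 19/6.
So consumers capture (95/6)/19 = 5/6 of each unit of subsidy.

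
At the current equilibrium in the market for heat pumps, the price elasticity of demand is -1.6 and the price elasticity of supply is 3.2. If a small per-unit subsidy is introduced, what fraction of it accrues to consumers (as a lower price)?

Consumer share = 2/3

For a small subsidy around the equilibrium, the benefit split depends on the relative slopes, which at a point are proportional to the elasticities.
Buyer share = εs/(εs + |εd|) = 3.2/(3.2 + 1.6) = 2/3; seller share = |εd|/(εs + |εd|) = 1/3.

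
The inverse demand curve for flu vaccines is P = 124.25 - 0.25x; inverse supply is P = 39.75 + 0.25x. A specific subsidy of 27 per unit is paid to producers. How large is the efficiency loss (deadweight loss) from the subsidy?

Pre-subsidy: 124.25 - 0.25x = 39.75 + 0.25x gives x* = 169 and P* = 82.
With the subsidy, sellers receive Ps = Pb + 27 for each unit, where Pb is the price buyers pay.
On the curves, Pb = 124.25 - 0.25x and Ps = 39.75 + 0.25x; the wedge Ps − Pb = 27 gives 39.75 + 0.25x − (124.25 - 0.25x) = 27, so x' = 223.
Then Pb = 124.25 − 0.25·223 = 68.5 and Ps = 39.75 + 0.25·223 = 95.5.
The subsidy expands output by 223 − 169 = 54 past the efficient level; on those units the gap between marginal cost and willingness to pay runs from 0 up to 27.
DWL = ½ × 27 × 54 = 729.

Deadweight loss = 729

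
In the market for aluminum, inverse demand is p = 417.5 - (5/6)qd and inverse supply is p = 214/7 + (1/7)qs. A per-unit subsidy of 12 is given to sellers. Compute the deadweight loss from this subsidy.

Deadweight loss = 3024/41

Pre-subsidy: 417.5 - (5/6)q = 214/7 + (1/7)q gives q* = 16251/41 and p* = 3575/41.
With the subsidy, sellers receive ps = pb + 12 for each unit, where pb is the price buyers pay.
On the curves, pb = 417.5 - (5/6)q and ps = 214/7 + (1/7)q; the wedge ps − pb = 12 gives 214/7 + (1/7)q − (417.5 - (5/6)q) = 12, so q' = 16755/41.
Then pb = 417.5 − (5/6)·(16755/41) = 3155/41 and ps = 214/7 + (1/7)·(16755/41) = 3647/41.
The subsidy expands output by 16755/41 − 16251/41 = 504/41 past the efficient level; on those units the gap between marginal cost and willingness to pay runs from 0 up to 12.
DWL = ½ × 12 × 504/41 = 3024/41.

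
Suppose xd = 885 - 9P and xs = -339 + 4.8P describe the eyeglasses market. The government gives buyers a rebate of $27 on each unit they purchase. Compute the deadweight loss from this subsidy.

Deadweight loss = 26244/23

Pre-subsidy: 885 - 9P = -339 + 4.8P gives P* = 2040/23, x* = 1995/23.
With the rebate, buyers effectively pay Pb = Ps − 27, where Ps is the price sellers receive.
Demand in terms of Ps becomes xd = 885 − 9(Ps − 27) = 1128 - 9Ps. Setting this equal to supply: 1128 - 9Ps = -339 + 4.8Ps, so Ps = 2445/23.
Buyers pay Pb = 2445/23 − 27 = 1824/23; x' = -339 + 4.8·(2445/23) = 3939/23.
The subsidy expands output by 3939/23 − 1995/23 = 1944/23 past the efficient level; on those units the gap between marginal cost and willingness to pay runs from 0 up to 27.
DWL = ½ × 27 × 1944/23 = 26244/23.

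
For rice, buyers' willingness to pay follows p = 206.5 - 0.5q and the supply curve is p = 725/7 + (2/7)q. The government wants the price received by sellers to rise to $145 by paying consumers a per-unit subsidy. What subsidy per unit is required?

At a seller price of 145, quantity supplied is -362.5 + 3.5·145 = 145.
Buyers absorb 145 only when they pay pb = 206.5 − 0.5·145 = 134.
s = ps − pb = 145 − 134 = 11.

Required subsidy s = $11 per unit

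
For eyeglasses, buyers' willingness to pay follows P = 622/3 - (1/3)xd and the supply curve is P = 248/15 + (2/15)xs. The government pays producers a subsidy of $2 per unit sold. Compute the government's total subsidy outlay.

Government cost = 5784/7

Pre-subsidy: 622/3 - (1/3)x = 248/15 + (2/15)x gives x* = 2862/7 and P* = 1492/21.
With the subsidy, sellers receive Ps = Pb + 2 for each unit, where Pb is the price buyers pay.
On the curves, Pb = 622/3 - (1/3)x and Ps = 248/15 + (2/15)x; the wedge Ps − Pb = 2 gives 248/15 + (2/15)x − (622/3 - (1/3)x) = 2, so x' = 2892/7.
Then Pb = 622/3 − (1/3)·(2892/7) = 1462/21 and Ps = 248/15 + (2/15)·(2892/7) = 1504/21.
Government outlay = subsidy × quantity = 2 × 2892/7 = 5784/7.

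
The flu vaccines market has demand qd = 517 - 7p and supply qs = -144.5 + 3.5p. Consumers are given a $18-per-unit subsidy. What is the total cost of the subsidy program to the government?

Government cost = $2124

Pre-subsidy: 517 - 7p = -144.5 + 3.5p gives p* = 63, q* = 76.
With the rebate, buyers effectively pay pb = ps − 18, where ps is the price sellers receive.
Demand in terms of ps becomes qd = 517 − 7(ps − 18) = 643 - 7ps. Setting this equal to supply: 643 - 7ps = -144.5 + 3.5ps, so ps = 75.
Buyers pay pb = 75 − 18 = 57; q' = -144.5 + 3.5·75 = 118.
Government outlay = subsidy × quantity = 18 × 118 = 2124.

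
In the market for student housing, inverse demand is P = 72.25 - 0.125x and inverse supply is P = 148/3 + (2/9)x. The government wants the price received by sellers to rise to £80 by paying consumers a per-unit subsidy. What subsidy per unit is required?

Required subsidy s = £25 per unit

At a seller price of 80, quantity supplied is -222 + 4.5·80 = 138.
Buyers absorb 138 only when they pay Pb = 72.25 − 0.125·138 = 55.
s = Ps − Pb = 80 − 55 = 25.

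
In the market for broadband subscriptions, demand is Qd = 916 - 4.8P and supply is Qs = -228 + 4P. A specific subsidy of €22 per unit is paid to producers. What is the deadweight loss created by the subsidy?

Deadweight loss = €528

Pre-subsidy: 916 - 4.8P = -228 + 4P gives P* = 130, Q* = 292.
With the subsidy, sellers receive Ps = Pb + 22 for each unit, where Pb is the price buyers pay.
Supply in terms of Pb becomes Qs = -228 + 4(Pb + 22) = -140 + 4Pb. Setting this equal to demand: 916 - 4.8Pb = -140 + 4Pb, so Pb = 120.
Sellers receive Ps = 120 + 22 = 142; Q' = 916 − 4.8·120 = 340.
The subsidy expands output by 340 − 292 = 48 past the efficient level; on those units the gap between marginal cost and willingness to pay runs from 0 up to 22.
DWL = ½ × 22 × 48 = 528.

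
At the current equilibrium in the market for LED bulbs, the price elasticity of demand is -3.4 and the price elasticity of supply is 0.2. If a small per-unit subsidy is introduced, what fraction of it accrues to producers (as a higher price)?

Producer share = 17/18

For a small subsidy around the equilibrium, the benefit split depends on the relative slopes, which at a point are proportional to the elasticities.
Buyer share = εs/(εs + |εd|) = 0.2/(0.2 + 3.4) = 1/18; seller share = |εd|/(εs + |εd|) = 17/18.
So producers capture 17/18 of the subsidy.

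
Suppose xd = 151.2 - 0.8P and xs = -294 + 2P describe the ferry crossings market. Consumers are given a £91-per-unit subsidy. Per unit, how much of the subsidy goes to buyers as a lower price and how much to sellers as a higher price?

Pre-subsidy: 151.2 - 0.8P = -294 + 2P gives P* = 159, x* = 24.
With the rebate, buyers effectively pay Pb = Ps − 91, where Ps is the price sellers receive.
Demand in terms of Ps becomes xd = 151.2 − 0.8(Ps − 91) = 224 - 0.8Ps. Setting this equal to supply: 224 - 0.8Ps = -294 + 2Ps, so Ps = 185.
Buyers pay Pb = 185 − 91 = 94; x' = -294 + 2·185 = 76.
Buyers' price falls by P* − Pb = 159 − 94 = 65; sellers' price rises by Ps − P* = 185 − 159 = 26.

Buyers gain £65 per unit; sellers gain £26 per unit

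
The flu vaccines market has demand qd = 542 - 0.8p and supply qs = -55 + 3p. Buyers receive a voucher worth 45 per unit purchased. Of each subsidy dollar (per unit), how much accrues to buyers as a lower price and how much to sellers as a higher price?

Buyers gain 675/19 per unit; sellers gain 180/19 per unit

Pre-subsidy: 542 - 0.8p = -55 + 3p gives p* = 2985/19, q* = 7910/19.
With the rebate, buyers effectively pay pb = ps − 45, where ps is the price sellers receive.
Demand in terms of ps becomes qd = 542 − 0.8(ps − 45) = 578 - 0.8ps. Setting this equal to supply: 578 - 0.8ps = -55 + 3ps, so ps = 3165/19.
Buyers pay pb = 3165/19 − 45 = 2310/19; q' = -55 + 3·(3165/19) = 8450/19.
Buyers' price falls by p* − pb = 2985/19 − 2310/19 = 675/19; sellers' price rises by ps − p* = 3165/19 − 2985/19 = 180/19.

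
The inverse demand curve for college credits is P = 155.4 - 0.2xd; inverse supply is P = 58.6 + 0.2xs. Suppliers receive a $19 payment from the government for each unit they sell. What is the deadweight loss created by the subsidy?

Deadweight loss = $451.25

Pre-subsidy: 155.4 - 0.2x = 58.6 + 0.2x gives x* = 242 and P* = 107.
With the subsidy, sellers receive Ps = Pb + 19 for each unit, where Pb is the price buyers pay.
On the curves, Pb = 155.4 - 0.2x and Ps = 58.6 + 0.2x; the wedge Ps − Pb = 19 gives 58.6 + 0.2x − (155.4 - 0.2x) = 19, so x' = 289.5.
Then Pb = 155.4 − 0.2·289.5 = 97.5 and Ps = 58.6 + 0.2·289.5 = 116.5.
The subsidy expands output by 289.5 − 242 = 47.5 past the efficient level; on those units the gap between marginal cost and willingness to pay runs from 0 up to 19.
DWL = ½ × 19 × 47.5 = 451.25.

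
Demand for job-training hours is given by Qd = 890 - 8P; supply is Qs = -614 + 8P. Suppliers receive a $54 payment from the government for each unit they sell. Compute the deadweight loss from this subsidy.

Deadweight loss = $5832

Pre-subsidy: 890 - 8P = -614 + 8P gives P* = 94, Q* = 138.
With the subsidy, sellers receive Ps = Pb + 54 for each unit, where Pb is the price buyers pay.
Supply in terms of Pb becomes Qs = -614 + 8(Pb + 54) = -182 + 8Pb. Setting this equal to demand: 890 - 8Pb = -182 + 8Pb, so Pb = 67.
Sellers receive Ps = 67 + 54 = 121; Q' = 890 − 8·67 = 354.
The subsidy expands output by 354 − 138 = 216 past the efficient level; on those units the gap between marginal cost and willingness to pay runs from 0 up to 54.
DWL = ½ × 54 × 216 = 5832.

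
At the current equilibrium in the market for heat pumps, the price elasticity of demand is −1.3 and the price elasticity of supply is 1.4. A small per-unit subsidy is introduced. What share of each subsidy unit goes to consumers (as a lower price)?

Consumer share = 14/27

For a small subsidy around the equilibrium, the benefit split depends on the relative slopes, which at a point are proportional to the elasticities.
Buyer share = εs/(εs + |εd|) = 1.4/(1.4 + 1.3) = 14/27; seller share = |εd|/(εs + |εd|) = 13/27.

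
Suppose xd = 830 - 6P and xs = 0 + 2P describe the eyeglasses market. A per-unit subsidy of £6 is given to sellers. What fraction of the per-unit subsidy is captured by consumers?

Pre-subsidy: 830 - 6P = 0 + 2P gives P* = 103.75, x* = 207.5.
With the subsidy, sellers receive Ps = Pb + 6 for each unit, where Pb is the price buyers pay.
Supply in terms of Pb becomes xs = 0 + 2(Pb + 6) = 12 + 2Pb. Setting this equal to demand: 830 - 6Pb = 12 + 2Pb, so Pb = 102.25.
Sellers receive Ps = 102.25 + 6 = 108.25; x' = 830 − 6·102.25 = 216.5.
Buyers' price falls by P* − Pb = 103.75 − 102.25 = 1.5; sellers' price rises by Ps − P* = 108.25 − 103.75 = 4.5.
So consumers capture 1.5/6 = 0.25 of each unit of subsidy.

Consumer share = 0.25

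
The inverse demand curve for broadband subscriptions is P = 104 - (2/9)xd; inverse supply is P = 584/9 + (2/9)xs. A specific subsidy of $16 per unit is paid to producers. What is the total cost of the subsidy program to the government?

Pre-subsidy: 104 - (2/9)x = 584/9 + (2/9)x gives x* = 88 and P* = 760/9.
With the subsidy, sellers receive Ps = Pb + 16 for each unit, where Pb is the price buyers pay.
On the curves, Pb = 104 - (2/9)x and Ps = 584/9 + (2/9)x; the wedge Ps − Pb = 16 gives 584/9 + (2/9)x − (104 - (2/9)x) = 16, so x' = 124.
Then Pb = 104 − (2/9)·124 = 688/9 and Ps = 584/9 + (2/9)·124 = 832/9.
Government outlay = subsidy × quantity = 16 × 124 = 1984.

Government cost = $1984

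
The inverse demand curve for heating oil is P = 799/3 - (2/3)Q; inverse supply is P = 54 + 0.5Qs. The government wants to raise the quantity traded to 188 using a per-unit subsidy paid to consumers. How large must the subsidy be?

Required subsidy s = 7 per unit

At Q = 188, from the demand curve buyers pay Pb = 799/3 − (2/3)·188 = 141; from the supply curve sellers need Ps = 54 + 0.5·188 = 148.
The subsidy must fill the gap: s = Ps − Pb = 148 − 141 = 7.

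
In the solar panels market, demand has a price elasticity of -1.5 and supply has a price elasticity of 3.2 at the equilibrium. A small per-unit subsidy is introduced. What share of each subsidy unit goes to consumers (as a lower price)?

Consumer share = 32/47

For a small subsidy around the equilibrium, the benefit split depends on the relative slopes, which at a point are proportional to the elasticities.
Buyer share = εs/(εs + |εd|) = 3.2/(3.2 + 1.5) = 32/47; seller share = |εd|/(εs + |εd|) = 15/47.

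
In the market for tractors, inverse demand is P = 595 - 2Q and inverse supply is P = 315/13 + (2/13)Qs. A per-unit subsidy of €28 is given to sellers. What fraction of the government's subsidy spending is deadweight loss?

Pre-subsidy: 595 - 2Q = 315/13 + (2/13)Q gives Q* = 265 and P* = 65.
With the subsidy, sellers receive Ps = Pb + 28 for each unit, where Pb is the price buyers pay.
On the curves, Pb = 595 - 2Q and Ps = 315/13 + (2/13)Q; the wedge Ps − Pb = 28 gives 315/13 + (2/13)Q − (595 - 2Q) = 28, so Q' = 278.
Then Pb = 595 − 2·278 = 39 and Ps = 315/13 + (2/13)·278 = 67.
ΔCS = ½(265 + 278)(65 − 39) = 7059; ΔPS = ½(265 + 278)(67 − 65) = 543.
Government spending = 28 × 278 = 7784.
DWL = ½ × 28 × (278 − 265) = 182; fraction = 182 / 7784 = 13/556.

DWL / government spending = 13/556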